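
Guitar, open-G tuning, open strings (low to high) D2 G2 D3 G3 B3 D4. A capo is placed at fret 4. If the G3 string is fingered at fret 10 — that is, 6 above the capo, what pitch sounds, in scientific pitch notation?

The capo raises the open G3 by 4 semitones to B3; fretting 6 more gives G3 + 4 + 6 = G3 + 10 semitones = F4.

F4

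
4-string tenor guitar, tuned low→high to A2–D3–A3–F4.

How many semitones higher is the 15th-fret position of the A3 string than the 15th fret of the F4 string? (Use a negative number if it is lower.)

-8 semitones

A3 at fret 15 → C5 (MIDI 72); F4 at fret 15 → G#5 (MIDI 80).
72 − 80 = -8, so the two pitches are 8 semitones apart.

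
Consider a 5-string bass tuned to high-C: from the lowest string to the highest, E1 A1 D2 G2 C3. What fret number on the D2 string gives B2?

9

B2 is 9 semitones above the open D2 (D–D#–E–F–F#–G–G#–A–A#–B), so it sits at fret 9.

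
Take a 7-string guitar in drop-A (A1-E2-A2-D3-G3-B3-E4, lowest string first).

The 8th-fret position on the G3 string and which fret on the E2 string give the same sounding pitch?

Fret 8 on G3 is MIDI 55 + 8 = 63 (D#4). On the E2 string (open MIDI 40), that pitch is 63 − 40 = fret 23.

23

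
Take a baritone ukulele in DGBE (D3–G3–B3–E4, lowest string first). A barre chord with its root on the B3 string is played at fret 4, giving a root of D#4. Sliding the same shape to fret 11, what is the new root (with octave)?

A#4

Moving from fret 4 to fret 11 shifts the root by 7 semitones.
D#4 up 7 semitones is A#4.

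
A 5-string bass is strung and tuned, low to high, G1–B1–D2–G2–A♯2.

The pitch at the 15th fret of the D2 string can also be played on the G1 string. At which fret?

D2 at fret 15 is D2 + 15 semitones = F3.
The open G1 string is 7 semitones below the open D2, so the same pitch on the G1 string lies at fret 15 + 7 = 22.

22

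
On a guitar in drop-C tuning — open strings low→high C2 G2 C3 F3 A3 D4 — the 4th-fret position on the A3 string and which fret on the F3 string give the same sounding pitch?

8

A3 at fret 4 is A3 + 4 semitones = C♯4.
The open F3 string is 4 semitones below the open A3, so the same pitch on the F3 string lies at fret 4 + 4 = 8.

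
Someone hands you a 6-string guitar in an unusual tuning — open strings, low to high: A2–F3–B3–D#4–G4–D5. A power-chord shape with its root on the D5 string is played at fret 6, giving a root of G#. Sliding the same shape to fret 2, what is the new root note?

Moving from fret 6 to fret 2 shifts the root by -4 semitones.
G# down 4 semitones is E.

E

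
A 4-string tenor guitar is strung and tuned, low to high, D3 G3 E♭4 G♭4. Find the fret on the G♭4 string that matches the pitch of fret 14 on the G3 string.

3

G3 at fret 14 is G3 + 14 semitones = A4.
The open G♭4 string is 11 semitones above the open G3, so the same pitch on the G♭4 string lies at fret 14 − 11 = 3.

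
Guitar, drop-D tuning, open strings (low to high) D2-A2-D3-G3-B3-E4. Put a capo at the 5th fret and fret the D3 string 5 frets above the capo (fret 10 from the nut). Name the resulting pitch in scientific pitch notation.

C4

The capo raises the open D3 by 5 semitones to G3; fretting 5 more gives D3 + 5 + 5 = D3 + 10 semitones = C4.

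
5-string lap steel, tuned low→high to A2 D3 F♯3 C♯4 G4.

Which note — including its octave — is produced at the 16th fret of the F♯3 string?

A♯4

The open F♯3 string plus 16 semitones: F#–G–G#–A–…–G#–A–A#.
The walk passes from B into C once, so the octave number goes from 3 to 4.
(Equivalently spelled B♭4.)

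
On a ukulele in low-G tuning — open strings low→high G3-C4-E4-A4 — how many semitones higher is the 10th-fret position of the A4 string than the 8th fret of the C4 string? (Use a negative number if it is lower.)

11 semitones

A4 at fret 10 → G5 (MIDI 79); C4 at fret 8 → G#4 (MIDI 68).
79 − 68 = 11, so the two pitches are 11 semitones apart.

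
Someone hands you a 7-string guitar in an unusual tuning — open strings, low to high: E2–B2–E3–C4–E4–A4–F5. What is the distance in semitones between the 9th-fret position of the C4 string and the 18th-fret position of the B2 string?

C4 at fret 9 → A4 (MIDI 69); B2 at fret 18 → F4 (MIDI 65).
69 − 65 = 4, so the two pitches are 4 semitones apart, with A4 the higher.

4 semitones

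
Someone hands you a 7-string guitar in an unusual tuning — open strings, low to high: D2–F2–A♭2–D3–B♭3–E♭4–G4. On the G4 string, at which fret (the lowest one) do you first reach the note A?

From G4, count semitones up the chromatic scale until reaching A: G–Ab–A — 2 steps.

2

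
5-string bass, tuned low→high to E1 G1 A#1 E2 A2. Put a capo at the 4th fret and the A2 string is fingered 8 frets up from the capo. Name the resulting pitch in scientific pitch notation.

A3

The capo raises the open A2 by 4 semitones to C#3; fretting 8 more gives A2 + 4 + 8 = A2 + 12 semitones = A3.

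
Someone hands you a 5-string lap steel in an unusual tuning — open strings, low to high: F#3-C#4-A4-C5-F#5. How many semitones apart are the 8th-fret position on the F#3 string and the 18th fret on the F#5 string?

F#3 at fret 8 → D4 (MIDI 62); F#5 at fret 18 → C7 (MIDI 96).
62 − 96 = -34, so the two pitches are 34 semitones apart, with C7 the higher.

34 semitones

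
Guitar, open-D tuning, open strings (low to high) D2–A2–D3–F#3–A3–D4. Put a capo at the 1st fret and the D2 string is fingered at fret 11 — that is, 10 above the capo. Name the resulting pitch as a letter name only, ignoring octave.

C#

The capo raises the open D2 by 1 semitone to D#2; fretting 10 more gives D2 + 1 + 10 = D2 + 11 semitones, landing on C#.
(Also written Db.)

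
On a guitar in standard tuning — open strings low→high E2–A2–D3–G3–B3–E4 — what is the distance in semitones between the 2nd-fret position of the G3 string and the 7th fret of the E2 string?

G3 at fret 2 → A3 (MIDI 57); E2 at fret 7 → B2 (MIDI 47).
57 − 47 = 10, so the two pitches are 10 semitones apart, with A3 the higher.

10 semitones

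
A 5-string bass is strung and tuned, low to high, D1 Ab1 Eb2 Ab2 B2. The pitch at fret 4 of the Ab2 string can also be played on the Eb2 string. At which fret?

Ab2 at fret 4 is Ab2 + 4 semitones = C3.
The open Eb2 string is 5 semitones below the open Ab2, so the same pitch on the Eb2 string lies at fret 4 + 5 = 9.

9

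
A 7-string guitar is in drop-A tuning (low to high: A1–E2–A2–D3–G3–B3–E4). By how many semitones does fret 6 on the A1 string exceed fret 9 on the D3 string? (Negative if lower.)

A1 at fret 6 → D#2 (MIDI 39); D3 at fret 9 → B3 (MIDI 59).
39 − 59 = -20, so the two pitches are 20 semitones apart.

-20 semitones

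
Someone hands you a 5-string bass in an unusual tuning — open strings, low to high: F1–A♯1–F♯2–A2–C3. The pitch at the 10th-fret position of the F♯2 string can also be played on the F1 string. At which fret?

23

F♯2 at fret 10 is F♯2 + 10 semitones = E3.
The open F1 string is 13 semitones below the open F♯2, so the same pitch on the F1 string lies at fret 10 + 13 = 23.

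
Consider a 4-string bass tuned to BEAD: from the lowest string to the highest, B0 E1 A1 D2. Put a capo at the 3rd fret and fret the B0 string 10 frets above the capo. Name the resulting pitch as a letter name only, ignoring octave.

The capo raises the open B0 by 3 semitones to D1; fretting 10 more gives B0 + 3 + 10 = B0 + 13 semitones, landing on C.

C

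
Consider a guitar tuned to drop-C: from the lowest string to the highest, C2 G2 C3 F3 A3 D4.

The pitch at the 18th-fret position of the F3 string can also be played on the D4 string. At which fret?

9

F3 at fret 18 is F3 + 18 semitones = B4.
The open D4 string is 9 semitones above the open F3, so the same pitch on the D4 string lies at fret 18 − 9 = 9.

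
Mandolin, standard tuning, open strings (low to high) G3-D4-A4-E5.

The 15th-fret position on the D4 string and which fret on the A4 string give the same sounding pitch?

8

Fret 15 on D4 is MIDI 62 + 15 = 77 (F5). On the A4 string (open MIDI 69), that pitch is 77 − 69 = fret 8.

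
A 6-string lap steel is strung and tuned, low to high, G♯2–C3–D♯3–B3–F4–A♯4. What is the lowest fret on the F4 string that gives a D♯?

10

From F4, count semitones up the chromatic scale until reaching D♯: F–F#–G–G#–…–C#–D–D# — 10 steps.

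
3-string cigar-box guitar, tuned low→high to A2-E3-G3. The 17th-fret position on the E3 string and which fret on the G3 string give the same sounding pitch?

14

Fret 17 on E3 is MIDI 52 + 17 = 69 (A4). On the G3 string (open MIDI 55), that pitch is 69 − 55 = fret 14.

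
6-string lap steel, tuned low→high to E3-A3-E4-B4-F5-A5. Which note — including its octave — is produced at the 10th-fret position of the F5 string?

F5 is MIDI 77. Adding 10 gives 87, which is D♯6.

D♯6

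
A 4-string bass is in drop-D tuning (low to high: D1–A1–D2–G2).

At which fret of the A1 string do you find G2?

G2 is 10 semitones above the open A1 (A–A#–B–C–…–F–F#–G), so it sits at fret 10.

10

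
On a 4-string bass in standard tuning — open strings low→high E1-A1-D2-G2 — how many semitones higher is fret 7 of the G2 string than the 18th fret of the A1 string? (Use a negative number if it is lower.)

G2 at fret 7 → D3 (MIDI 50); A1 at fret 18 → D♯3 (MIDI 51).
50 − 51 = -1, so the two pitches are 1 semitone apart.

-1 semitone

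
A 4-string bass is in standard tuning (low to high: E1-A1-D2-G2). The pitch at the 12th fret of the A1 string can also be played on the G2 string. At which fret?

A1 at fret 12 is A1 + 12 semitones = A2.
The open G2 string is 10 semitones above the open A1, so the same pitch on the G2 string lies at fret 12 − 10 = 2.

2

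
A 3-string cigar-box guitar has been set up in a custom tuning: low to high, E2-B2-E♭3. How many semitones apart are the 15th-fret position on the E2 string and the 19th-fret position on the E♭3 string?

15 semitones

E2 at fret 15 → G3 (MIDI 55); E♭3 at fret 19 → B♭4 (MIDI 70).
55 − 70 = -15, so the two pitches are 15 semitones apart, with B♭4 the higher.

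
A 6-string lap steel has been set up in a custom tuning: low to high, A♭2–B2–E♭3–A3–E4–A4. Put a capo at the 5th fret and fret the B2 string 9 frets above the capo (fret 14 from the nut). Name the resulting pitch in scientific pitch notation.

D♭4

The capo raises the open B2 by 5 semitones to E3; fretting 9 more gives B2 + 5 + 9 = B2 + 14 semitones = D♭4.
(Also written C♯.)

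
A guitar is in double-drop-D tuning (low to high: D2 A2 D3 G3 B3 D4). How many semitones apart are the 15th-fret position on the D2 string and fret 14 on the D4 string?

D2 at fret 15 → F3 (MIDI 53); D4 at fret 14 → E5 (MIDI 76).
53 − 76 = -23, so the two pitches are 23 semitones apart, with E5 the higher.

23 semitones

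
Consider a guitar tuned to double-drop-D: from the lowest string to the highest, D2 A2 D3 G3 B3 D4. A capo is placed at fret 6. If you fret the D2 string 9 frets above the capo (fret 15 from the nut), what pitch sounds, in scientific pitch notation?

The capo raises the open D2 by 6 semitones to G#2; fretting 9 more gives D2 + 6 + 9 = D2 + 15 semitones = F3.

F3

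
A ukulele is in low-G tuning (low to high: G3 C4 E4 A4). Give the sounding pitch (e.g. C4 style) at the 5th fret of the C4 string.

Each fret is one semitone, so C4 + 5 = F4.

F4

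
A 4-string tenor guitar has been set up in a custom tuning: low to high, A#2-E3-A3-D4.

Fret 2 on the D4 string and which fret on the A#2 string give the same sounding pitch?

18

Fret 2 on D4 is MIDI 62 + 2 = 64 (E4). On the A#2 string (open MIDI 46), that pitch is 64 − 46 = fret 18.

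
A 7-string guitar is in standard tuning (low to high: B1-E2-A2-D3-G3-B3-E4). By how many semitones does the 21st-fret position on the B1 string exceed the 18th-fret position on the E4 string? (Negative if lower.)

B1 at fret 21 → G♯3 (MIDI 56); E4 at fret 18 → A♯5 (MIDI 82).
56 − 82 = -26, so the two pitches are 26 semitones apart.

-26 semitones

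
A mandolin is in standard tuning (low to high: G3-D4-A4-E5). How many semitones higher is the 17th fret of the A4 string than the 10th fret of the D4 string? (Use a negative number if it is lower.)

14 semitones

A4 at fret 17 → D6 (MIDI 86); D4 at fret 10 → C5 (MIDI 72).
86 − 72 = 14, so the two pitches are 14 semitones apart.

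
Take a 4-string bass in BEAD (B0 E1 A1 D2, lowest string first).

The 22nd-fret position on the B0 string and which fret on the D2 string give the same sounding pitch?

B0 at fret 22 is B0 + 22 semitones = A2.
The open D2 string is 15 semitones above the open B0, so the same pitch on the D2 string lies at fret 22 − 15 = 7.

7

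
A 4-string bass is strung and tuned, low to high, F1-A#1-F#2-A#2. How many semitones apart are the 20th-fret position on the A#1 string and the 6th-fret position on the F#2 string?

6 semitones

A#1 at fret 20 → F#3 (MIDI 54); F#2 at fret 6 → C3 (MIDI 48).
54 − 48 = 6, so the two pitches are 6 semitones apart, with F#3 the higher.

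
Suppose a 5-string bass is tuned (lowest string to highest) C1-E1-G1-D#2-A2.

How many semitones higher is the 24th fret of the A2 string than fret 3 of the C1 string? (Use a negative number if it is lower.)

42 semitones

A2 at fret 24 → A4 (MIDI 69); C1 at fret 3 → D#1 (MIDI 27).
69 − 27 = 42, so the two pitches are 42 semitones apart.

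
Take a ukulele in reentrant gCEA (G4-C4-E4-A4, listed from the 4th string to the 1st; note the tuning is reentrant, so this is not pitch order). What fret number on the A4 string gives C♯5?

4

C♯5 is 4 semitones above the open A4 (A–A#–B–C–C#), so it sits at fret 4.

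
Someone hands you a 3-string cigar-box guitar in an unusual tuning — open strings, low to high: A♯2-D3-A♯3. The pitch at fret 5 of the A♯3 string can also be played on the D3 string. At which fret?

Fret 5 on A♯3 is MIDI 58 + 5 = 63 (D♯4). On the D3 string (open MIDI 50), that pitch is 63 − 50 = fret 13.

13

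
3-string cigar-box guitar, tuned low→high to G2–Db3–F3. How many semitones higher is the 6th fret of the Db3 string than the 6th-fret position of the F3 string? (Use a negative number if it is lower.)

Db3 at fret 6 → G3 (MIDI 55); F3 at fret 6 → B3 (MIDI 59).
55 − 59 = -4, so the two pitches are 4 semitones apart.

-4 semitones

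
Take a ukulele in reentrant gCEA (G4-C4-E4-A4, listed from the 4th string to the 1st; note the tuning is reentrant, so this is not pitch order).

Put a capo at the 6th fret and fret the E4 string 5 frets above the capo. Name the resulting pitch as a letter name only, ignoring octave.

The capo raises the open E4 by 6 semitones to A#4; fretting 5 more gives E4 + 6 + 5 = E4 + 11 semitones, landing on D#.
(Also written Eb.)

D#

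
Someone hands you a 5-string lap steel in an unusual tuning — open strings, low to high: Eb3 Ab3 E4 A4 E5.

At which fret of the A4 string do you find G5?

G5 is 10 semitones above the open A4 (A–Bb–B–C–…–F–Gb–G), so it sits at fret 10.

10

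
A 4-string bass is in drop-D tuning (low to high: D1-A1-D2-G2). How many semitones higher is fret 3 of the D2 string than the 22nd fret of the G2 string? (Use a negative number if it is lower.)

D2 at fret 3 → F2 (MIDI 41); G2 at fret 22 → F4 (MIDI 65).
41 − 65 = -24, so the two pitches are 24 semitones apart.

-24 semitones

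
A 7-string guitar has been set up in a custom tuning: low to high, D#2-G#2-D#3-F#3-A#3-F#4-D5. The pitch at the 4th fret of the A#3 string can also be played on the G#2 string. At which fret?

18

A#3 at fret 4 is A#3 + 4 semitones = D4.
The open G#2 string is 14 semitones below the open A#3, so the same pitch on the G#2 string lies at fret 4 + 14 = 18.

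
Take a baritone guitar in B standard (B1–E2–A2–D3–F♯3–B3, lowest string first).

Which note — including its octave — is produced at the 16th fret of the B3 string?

The open B3 string plus 16 semitones: B–C–C#–D–…–C#–D–D#.
The walk passes from B into C 2 times, so the octave number goes from 3 to 5.

D♯5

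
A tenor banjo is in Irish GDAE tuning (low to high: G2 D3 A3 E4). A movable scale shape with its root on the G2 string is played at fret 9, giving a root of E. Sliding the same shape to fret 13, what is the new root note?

G#

Moving from fret 9 to fret 13 shifts the root by 4 semitones.
E up 4 semitones is G#.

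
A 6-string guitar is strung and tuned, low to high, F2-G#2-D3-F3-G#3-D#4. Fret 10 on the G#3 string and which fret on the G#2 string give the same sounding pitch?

G#3 at fret 10 is G#3 + 10 semitones = F#4.
The open G#2 string is 12 semitones below the open G#3, so the same pitch on the G#2 string lies at fret 10 + 12 = 22.

22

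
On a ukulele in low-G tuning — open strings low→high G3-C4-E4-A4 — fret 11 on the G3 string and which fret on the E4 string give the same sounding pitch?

Fret 11 on G3 is MIDI 55 + 11 = 66 (F♯4). On the E4 string (open MIDI 64), that pitch is 66 − 64 = fret 2.

2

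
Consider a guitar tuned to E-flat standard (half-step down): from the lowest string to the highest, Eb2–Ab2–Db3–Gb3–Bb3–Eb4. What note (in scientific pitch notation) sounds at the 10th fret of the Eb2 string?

Each fret is one semitone, so Eb2 + 10 = Db3.
(Equivalently spelled C#3.)

Db3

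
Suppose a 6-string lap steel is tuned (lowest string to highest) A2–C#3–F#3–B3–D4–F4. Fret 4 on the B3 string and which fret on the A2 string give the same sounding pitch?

Fret 4 on B3 is MIDI 59 + 4 = 63 (D#4). On the A2 string (open MIDI 45), that pitch is 63 − 45 = fret 18.

18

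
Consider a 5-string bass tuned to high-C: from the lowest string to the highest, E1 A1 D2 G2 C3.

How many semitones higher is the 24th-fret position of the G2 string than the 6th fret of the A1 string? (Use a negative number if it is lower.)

28 semitones

G2 at fret 24 → G4 (MIDI 67); A1 at fret 6 → D#2 (MIDI 39).
67 − 39 = 28, so the two pitches are 28 semitones apart.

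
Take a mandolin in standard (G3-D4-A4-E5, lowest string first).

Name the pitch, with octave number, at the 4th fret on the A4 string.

A4 is MIDI 69. Adding 4 gives 73, which is C♯5.

C♯5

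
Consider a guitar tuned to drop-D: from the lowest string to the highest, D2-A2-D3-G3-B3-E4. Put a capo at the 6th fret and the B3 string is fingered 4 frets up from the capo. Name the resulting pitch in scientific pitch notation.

A4

The capo raises the open B3 by 6 semitones to F4; fretting 4 more gives B3 + 6 + 4 = B3 + 10 semitones = A4.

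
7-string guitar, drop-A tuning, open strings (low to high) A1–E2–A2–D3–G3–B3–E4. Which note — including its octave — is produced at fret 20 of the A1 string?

The open A1 string plus 20 semitones: A–A#–B–C–…–D#–E–F.
The walk passes from B into C 2 times, so the octave number goes from 1 to 3.

F3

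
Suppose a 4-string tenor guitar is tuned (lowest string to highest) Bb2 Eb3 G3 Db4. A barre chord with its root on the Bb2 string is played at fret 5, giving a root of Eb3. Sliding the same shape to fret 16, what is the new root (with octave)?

D4

Moving from fret 5 to fret 16 shifts the root by 11 semitones.
Eb3 up 11 semitones is D4.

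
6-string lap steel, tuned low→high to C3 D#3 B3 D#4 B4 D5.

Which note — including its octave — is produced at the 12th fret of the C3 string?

Each fret is one semitone, so C3 + 12 = C4.

C4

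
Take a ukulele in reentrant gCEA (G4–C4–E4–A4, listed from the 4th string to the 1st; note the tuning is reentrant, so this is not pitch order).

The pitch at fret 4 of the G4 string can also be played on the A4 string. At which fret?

Fret 4 on G4 is MIDI 67 + 4 = 71 (B4). On the A4 string (open MIDI 69), that pitch is 71 − 69 = fret 2.

2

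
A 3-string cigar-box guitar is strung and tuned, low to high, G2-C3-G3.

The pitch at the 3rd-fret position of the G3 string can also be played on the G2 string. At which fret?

15

G3 at fret 3 is G3 + 3 semitones = A#3.
The open G2 string is 12 semitones below the open G3, so the same pitch on the G2 string lies at fret 3 + 12 = 15.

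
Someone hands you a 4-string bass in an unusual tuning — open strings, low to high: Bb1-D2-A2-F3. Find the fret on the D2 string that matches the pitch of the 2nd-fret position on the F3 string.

F3 at fret 2 is F3 + 2 semitones = G3.
The open D2 string is 15 semitones below the open F3, so the same pitch on the D2 string lies at fret 2 + 15 = 17.

17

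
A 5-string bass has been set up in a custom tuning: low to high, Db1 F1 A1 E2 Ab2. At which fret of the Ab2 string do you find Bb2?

Bb2 is 2 semitones above the open Ab2 (Ab–A–Bb), so it sits at fret 2.

2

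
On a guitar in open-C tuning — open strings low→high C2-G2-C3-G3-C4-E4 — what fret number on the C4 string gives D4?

2

D4 is 2 semitones above the open C4 (C–C#–D), so it sits at fret 2.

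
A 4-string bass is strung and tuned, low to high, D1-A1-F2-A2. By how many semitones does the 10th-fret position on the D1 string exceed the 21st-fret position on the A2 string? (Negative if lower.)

D1 at fret 10 → C2 (MIDI 36); A2 at fret 21 → F♯4 (MIDI 66).
36 − 66 = -30, so the two pitches are 30 semitones apart.

-30 semitones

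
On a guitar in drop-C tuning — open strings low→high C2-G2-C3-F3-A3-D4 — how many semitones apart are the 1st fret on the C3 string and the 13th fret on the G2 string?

7 semitones

C3 at fret 1 → C#3 (MIDI 49); G2 at fret 13 → G#3 (MIDI 56).
49 − 56 = -7, so the two pitches are 7 semitones apart, with G#3 the higher.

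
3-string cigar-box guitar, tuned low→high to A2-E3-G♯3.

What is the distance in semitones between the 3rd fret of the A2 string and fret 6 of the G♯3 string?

A2 at fret 3 → C3 (MIDI 48); G♯3 at fret 6 → D4 (MIDI 62).
48 − 62 = -14, so the two pitches are 14 semitones apart, with D4 the higher.

14 semitones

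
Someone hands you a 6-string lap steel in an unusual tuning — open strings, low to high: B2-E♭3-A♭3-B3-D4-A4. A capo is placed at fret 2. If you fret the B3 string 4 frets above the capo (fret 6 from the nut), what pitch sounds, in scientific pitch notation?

F4

The capo raises the open B3 by 2 semitones to D♭4; fretting 4 more gives B3 + 2 + 4 = B3 + 6 semitones = F4.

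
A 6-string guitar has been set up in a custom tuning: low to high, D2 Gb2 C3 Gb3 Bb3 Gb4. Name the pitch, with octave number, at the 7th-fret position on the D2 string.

A2

D2 is MIDI 38. Adding 7 gives 45, which is A2.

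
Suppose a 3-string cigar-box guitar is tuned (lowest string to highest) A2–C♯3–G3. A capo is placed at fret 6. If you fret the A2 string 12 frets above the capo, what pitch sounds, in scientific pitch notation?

D♯4

The capo raises the open A2 by 6 semitones to D♯3; fretting 12 more gives A2 + 6 + 12 = A2 + 18 semitones = D♯4.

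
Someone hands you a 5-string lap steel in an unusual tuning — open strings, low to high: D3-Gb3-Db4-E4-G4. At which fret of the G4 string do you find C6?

17

C6 is 17 semitones above the open G4 (G–Ab–A–Bb–…–Bb–B–C), so it sits at fret 17.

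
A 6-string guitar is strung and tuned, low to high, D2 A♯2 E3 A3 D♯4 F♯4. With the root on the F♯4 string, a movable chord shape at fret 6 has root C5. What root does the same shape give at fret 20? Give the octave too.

Moving from fret 6 to fret 20 shifts the root by 14 semitones.
C5 up 14 semitones is D6.

D6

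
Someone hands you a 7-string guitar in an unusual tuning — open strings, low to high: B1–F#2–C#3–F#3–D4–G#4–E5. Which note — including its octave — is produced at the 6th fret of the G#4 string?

D5

The open G#4 string plus 6 semitones: G#–A–A#–B–C–C#–D.
The walk passes from B into C once, so the octave number goes from 4 to 5.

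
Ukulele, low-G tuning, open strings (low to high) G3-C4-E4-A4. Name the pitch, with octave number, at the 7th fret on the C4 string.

G4

The open C4 string plus 7 semitones: C–C#–D–D#–E–F–F#–G.
No B→C boundary is crossed, so the octave stays at 4.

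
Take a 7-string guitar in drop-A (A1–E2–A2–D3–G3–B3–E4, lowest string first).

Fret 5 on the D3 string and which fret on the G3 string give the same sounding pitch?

0

Fret 5 on D3 is MIDI 50 + 5 = 55 (G3). On the G3 string (open MIDI 55), that pitch is 55 − 55 = fret 0.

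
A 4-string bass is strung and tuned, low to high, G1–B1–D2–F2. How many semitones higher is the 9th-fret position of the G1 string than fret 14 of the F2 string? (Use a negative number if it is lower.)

G1 at fret 9 → E2 (MIDI 40); F2 at fret 14 → G3 (MIDI 55).
40 − 55 = -15, so the two pitches are 15 semitones apart.

-15 semitones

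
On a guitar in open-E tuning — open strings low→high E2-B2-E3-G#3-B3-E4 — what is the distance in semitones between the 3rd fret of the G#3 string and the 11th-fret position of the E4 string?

G#3 at fret 3 → B3 (MIDI 59); E4 at fret 11 → D#5 (MIDI 75).
59 − 75 = -16, so the two pitches are 16 semitones apart, with D#5 the higher.

16 semitones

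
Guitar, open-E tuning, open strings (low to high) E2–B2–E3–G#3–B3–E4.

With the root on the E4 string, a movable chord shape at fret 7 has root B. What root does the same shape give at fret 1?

Moving from fret 7 to fret 1 shifts the root by -6 semitones.
B down 6 semitones is F.

F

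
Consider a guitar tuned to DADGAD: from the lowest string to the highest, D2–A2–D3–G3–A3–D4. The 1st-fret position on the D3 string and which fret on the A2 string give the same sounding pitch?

6

Fret 1 on D3 is MIDI 50 + 1 = 51 (D♯3). On the A2 string (open MIDI 45), that pitch is 51 − 45 = fret 6.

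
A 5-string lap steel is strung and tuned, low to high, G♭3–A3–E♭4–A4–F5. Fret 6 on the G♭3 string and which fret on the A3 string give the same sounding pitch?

3

Fret 6 on G♭3 is MIDI 54 + 6 = 60 (C4). On the A3 string (open MIDI 57), that pitch is 60 − 57 = fret 3.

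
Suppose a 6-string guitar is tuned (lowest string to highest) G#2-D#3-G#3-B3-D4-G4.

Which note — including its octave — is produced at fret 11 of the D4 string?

C#5

Each fret is one semitone, so D4 + 11 = C#5.
(Equivalently spelled Db5.)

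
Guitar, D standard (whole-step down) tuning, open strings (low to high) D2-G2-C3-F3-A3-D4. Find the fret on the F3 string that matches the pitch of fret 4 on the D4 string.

Fret 4 on D4 is MIDI 62 + 4 = 66 (F#4). On the F3 string (open MIDI 53), that pitch is 66 − 53 = fret 13.

13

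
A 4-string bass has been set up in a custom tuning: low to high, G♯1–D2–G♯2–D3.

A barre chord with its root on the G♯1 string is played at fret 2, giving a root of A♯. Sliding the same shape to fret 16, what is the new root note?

Moving from fret 2 to fret 16 shifts the root by 14 semitones.
A♯ up 14 semitones is C.

C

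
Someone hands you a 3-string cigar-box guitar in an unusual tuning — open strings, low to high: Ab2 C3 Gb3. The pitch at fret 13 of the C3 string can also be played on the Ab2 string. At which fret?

C3 at fret 13 is C3 + 13 semitones = Db4.
The open Ab2 string is 4 semitones below the open C3, so the same pitch on the Ab2 string lies at fret 13 + 4 = 17.

17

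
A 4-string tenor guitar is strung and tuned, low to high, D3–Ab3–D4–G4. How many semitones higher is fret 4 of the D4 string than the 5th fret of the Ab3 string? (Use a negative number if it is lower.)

D4 at fret 4 → Gb4 (MIDI 66); Ab3 at fret 5 → Db4 (MIDI 61).
66 − 61 = 5, so the two pitches are 5 semitones apart.

5 semitones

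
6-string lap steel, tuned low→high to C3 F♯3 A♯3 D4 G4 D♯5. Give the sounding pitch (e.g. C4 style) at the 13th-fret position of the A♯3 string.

B4

The open A♯3 string plus 13 semitones: A#–B–C–C#–…–A–A#–B.
The walk passes from B into C once, so the octave number goes from 3 to 4.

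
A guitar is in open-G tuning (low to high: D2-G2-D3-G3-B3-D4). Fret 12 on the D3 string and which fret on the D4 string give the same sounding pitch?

D3 at fret 12 is D3 + 12 semitones = D4.
The open D4 string is 12 semitones above the open D3, so the same pitch on the D4 string lies at fret 12 − 12 = 0.

0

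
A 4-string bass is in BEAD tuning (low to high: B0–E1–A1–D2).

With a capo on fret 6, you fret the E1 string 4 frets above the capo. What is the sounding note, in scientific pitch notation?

The capo raises the open E1 by 6 semitones to A♯1; fretting 4 more gives E1 + 6 + 4 = E1 + 10 semitones = D2.

D2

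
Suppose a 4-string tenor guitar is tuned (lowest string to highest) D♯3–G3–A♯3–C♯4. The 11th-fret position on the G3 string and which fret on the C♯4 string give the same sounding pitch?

G3 at fret 11 is G3 + 11 semitones = F♯4.
The open C♯4 string is 6 semitones above the open G3, so the same pitch on the C♯4 string lies at fret 11 − 6 = 5.

5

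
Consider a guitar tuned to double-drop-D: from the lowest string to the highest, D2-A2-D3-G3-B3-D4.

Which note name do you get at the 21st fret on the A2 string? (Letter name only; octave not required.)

A2 is MIDI 45. Adding 21 gives 66; 66 mod 12 = 6, i.e. F#.

F#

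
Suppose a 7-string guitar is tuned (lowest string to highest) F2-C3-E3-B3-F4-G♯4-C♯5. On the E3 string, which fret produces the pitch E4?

12

E4 is 12 semitones above the open E3 (E–F–F#–G–…–D–D#–E), so it sits at fret 12.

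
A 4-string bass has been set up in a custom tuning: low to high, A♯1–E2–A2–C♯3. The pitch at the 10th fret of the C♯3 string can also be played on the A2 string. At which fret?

C♯3 at fret 10 is C♯3 + 10 semitones = B3.
The open A2 string is 4 semitones below the open C♯3, so the same pitch on the A2 string lies at fret 10 + 4 = 14.

14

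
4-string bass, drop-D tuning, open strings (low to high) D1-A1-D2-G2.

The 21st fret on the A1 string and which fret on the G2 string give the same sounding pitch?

11

A1 at fret 21 is A1 + 21 semitones = F♯3.
The open G2 string is 10 semitones above the open A1, so the same pitch on the G2 string lies at fret 21 − 10 = 11.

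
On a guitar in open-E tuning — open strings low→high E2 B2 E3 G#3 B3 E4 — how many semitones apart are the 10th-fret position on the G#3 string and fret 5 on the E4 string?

3 semitones

G#3 at fret 10 → F#4 (MIDI 66); E4 at fret 5 → A4 (MIDI 69).
66 − 69 = -3, so the two pitches are 3 semitones apart, with A4 the higher.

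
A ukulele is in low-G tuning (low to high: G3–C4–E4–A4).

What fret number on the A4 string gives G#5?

G#5 is 11 semitones above the open A4 (A–A#–B–C–…–F#–G–G#), so it sits at fret 11.

11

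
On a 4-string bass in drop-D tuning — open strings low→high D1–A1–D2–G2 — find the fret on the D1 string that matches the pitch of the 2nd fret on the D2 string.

14

D2 at fret 2 is D2 + 2 semitones = E2.
The open D1 string is 12 semitones below the open D2, so the same pitch on the D1 string lies at fret 2 + 12 = 14.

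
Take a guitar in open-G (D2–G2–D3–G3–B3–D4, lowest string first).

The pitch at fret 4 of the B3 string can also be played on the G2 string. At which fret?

B3 at fret 4 is B3 + 4 semitones = D#4.
The open G2 string is 16 semitones below the open B3, so the same pitch on the G2 string lies at fret 4 + 16 = 20.

20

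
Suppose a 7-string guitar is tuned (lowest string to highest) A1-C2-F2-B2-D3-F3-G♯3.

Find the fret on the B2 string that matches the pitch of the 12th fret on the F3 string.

F3 at fret 12 is F3 + 12 semitones = F4.
The open B2 string is 6 semitones below the open F3, so the same pitch on the B2 string lies at fret 12 + 6 = 18.

18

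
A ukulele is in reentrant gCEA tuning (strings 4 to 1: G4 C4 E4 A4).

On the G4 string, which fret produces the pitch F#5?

11

F#5 is 11 semitones above the open G4 (G–G#–A–A#–…–E–F–F#), so it sits at fret 11.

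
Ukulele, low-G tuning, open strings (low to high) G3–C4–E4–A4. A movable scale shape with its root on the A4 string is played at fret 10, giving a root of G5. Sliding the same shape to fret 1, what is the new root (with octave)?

Moving from fret 10 to fret 1 shifts the root by -9 semitones.
G5 down 9 semitones is A#4.

A#4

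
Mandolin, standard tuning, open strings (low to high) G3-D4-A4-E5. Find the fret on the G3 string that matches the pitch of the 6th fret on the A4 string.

20

Fret 6 on A4 is MIDI 69 + 6 = 75 (D#5). On the G3 string (open MIDI 55), that pitch is 75 − 55 = fret 20.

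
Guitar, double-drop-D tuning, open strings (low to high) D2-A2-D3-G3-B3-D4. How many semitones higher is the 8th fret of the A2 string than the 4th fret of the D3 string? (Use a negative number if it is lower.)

-1 semitone

A2 at fret 8 → F3 (MIDI 53); D3 at fret 4 → F#3 (MIDI 54).
53 − 54 = -1, so the two pitches are 1 semitone apart.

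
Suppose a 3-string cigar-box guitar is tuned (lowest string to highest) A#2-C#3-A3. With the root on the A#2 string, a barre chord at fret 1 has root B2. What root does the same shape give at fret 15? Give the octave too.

Moving from fret 1 to fret 15 shifts the root by 14 semitones.
B2 up 14 semitones is C#4.

C#4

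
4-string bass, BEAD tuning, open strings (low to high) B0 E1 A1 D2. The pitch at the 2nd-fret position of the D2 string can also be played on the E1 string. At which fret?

D2 at fret 2 is D2 + 2 semitones = E2.
The open E1 string is 10 semitones below the open D2, so the same pitch on the E1 string lies at fret 2 + 10 = 12.

12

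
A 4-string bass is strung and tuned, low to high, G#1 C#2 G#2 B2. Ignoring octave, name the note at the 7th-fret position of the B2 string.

B2 is MIDI 47. Adding 7 gives 54; 54 mod 12 = 6, i.e. F#.

F#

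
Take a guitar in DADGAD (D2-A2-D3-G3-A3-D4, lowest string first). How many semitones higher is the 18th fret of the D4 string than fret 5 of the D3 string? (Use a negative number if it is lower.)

D4 at fret 18 → G#5 (MIDI 80); D3 at fret 5 → G3 (MIDI 55).
80 − 55 = 25, so the two pitches are 25 semitones apart.

25 semitones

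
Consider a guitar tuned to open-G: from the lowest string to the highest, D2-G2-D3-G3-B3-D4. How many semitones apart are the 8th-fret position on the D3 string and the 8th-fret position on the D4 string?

D3 at fret 8 → A#3 (MIDI 58); D4 at fret 8 → A#4 (MIDI 70).
58 − 70 = -12, so the two pitches are 12 semitones apart, with A#4 the higher.

12 semitones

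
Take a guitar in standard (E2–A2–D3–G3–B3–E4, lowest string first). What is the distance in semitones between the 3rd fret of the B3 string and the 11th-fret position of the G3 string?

B3 at fret 3 → D4 (MIDI 62); G3 at fret 11 → F♯4 (MIDI 66).
62 − 66 = -4, so the two pitches are 4 semitones apart, with F♯4 the higher.

4 semitones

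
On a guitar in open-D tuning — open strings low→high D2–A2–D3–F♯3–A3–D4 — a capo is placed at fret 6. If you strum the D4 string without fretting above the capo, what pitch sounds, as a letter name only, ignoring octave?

G♯

The capo raises the open D4 by 6 semitones to G♯4; fretting 0 more gives D4 + 6 + 0 = D4 + 6 semitones, landing on G♯.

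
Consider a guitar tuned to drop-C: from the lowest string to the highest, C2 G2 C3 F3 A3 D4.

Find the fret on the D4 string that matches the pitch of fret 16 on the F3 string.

Fret 16 on F3 is MIDI 53 + 16 = 69 (A4). On the D4 string (open MIDI 62), that pitch is 69 − 62 = fret 7.

7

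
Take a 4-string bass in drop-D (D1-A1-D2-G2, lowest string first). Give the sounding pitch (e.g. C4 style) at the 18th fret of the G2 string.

C♯4

Each fret is one semitone, so G2 + 18 = C♯4.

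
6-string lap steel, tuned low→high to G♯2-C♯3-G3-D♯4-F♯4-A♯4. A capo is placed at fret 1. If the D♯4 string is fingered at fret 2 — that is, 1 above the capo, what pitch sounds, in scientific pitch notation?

F4

The capo raises the open D♯4 by 1 semitone to E4; fretting 1 more gives D♯4 + 1 + 1 = D♯4 + 2 semitones = F4.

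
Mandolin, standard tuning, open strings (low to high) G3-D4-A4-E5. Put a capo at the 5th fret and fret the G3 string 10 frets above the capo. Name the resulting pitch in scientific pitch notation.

A♯4

The capo raises the open G3 by 5 semitones to C4; fretting 10 more gives G3 + 5 + 10 = G3 + 15 semitones = A♯4.
(Also written B♭.)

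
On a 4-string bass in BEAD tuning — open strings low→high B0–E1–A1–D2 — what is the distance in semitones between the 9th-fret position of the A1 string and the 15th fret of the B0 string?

4 semitones

A1 at fret 9 → F♯2 (MIDI 42); B0 at fret 15 → D2 (MIDI 38).
42 − 38 = 4, so the two pitches are 4 semitones apart, with F♯2 the higher.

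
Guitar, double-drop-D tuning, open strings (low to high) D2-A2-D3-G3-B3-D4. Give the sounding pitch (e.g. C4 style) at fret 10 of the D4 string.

C5

D4 is MIDI 62. Adding 10 gives 72, which is C5.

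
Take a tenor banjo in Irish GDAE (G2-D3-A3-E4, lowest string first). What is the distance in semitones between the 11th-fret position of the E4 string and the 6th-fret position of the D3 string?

E4 at fret 11 → D♯5 (MIDI 75); D3 at fret 6 → G♯3 (MIDI 56).
75 − 56 = 19, so the two pitches are 19 semitones apart, with D♯5 the higher.

19 semitones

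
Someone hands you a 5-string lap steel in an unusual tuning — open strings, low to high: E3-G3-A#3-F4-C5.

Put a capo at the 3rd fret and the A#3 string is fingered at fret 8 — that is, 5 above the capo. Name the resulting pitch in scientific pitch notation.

The capo raises the open A#3 by 3 semitones to C#4; fretting 5 more gives A#3 + 3 + 5 = A#3 + 8 semitones = F#4.

F#4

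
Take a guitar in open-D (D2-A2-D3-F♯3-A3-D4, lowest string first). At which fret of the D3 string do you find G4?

17

G4 is 17 semitones above the open D3 (D–D#–E–F–…–F–F#–G), so it sits at fret 17.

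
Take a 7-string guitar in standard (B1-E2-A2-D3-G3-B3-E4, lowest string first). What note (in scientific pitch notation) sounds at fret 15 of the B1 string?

D3

Each fret is one semitone, so B1 + 15 = D3.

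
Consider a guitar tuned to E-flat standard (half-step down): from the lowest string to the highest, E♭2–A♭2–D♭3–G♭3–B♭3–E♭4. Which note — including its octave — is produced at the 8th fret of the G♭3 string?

Each fret is one semitone, so G♭3 + 8 = D4.

D4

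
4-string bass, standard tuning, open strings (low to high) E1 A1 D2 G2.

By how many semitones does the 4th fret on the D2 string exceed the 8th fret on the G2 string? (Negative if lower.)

D2 at fret 4 → F♯2 (MIDI 42); G2 at fret 8 → D♯3 (MIDI 51).
42 − 51 = -9, so the two pitches are 9 semitones apart.

-9 semitones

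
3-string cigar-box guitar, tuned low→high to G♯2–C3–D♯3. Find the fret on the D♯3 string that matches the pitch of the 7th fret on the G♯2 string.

0

G♯2 at fret 7 is G♯2 + 7 semitones = D♯3.
The open D♯3 string is 7 semitones above the open G♯2, so the same pitch on the D♯3 string lies at fret 7 − 7 = 0.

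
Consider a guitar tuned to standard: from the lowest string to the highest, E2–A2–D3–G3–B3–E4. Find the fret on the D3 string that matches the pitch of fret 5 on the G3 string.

10

G3 at fret 5 is G3 + 5 semitones = C4.
The open D3 string is 5 semitones below the open G3, so the same pitch on the D3 string lies at fret 5 + 5 = 10.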